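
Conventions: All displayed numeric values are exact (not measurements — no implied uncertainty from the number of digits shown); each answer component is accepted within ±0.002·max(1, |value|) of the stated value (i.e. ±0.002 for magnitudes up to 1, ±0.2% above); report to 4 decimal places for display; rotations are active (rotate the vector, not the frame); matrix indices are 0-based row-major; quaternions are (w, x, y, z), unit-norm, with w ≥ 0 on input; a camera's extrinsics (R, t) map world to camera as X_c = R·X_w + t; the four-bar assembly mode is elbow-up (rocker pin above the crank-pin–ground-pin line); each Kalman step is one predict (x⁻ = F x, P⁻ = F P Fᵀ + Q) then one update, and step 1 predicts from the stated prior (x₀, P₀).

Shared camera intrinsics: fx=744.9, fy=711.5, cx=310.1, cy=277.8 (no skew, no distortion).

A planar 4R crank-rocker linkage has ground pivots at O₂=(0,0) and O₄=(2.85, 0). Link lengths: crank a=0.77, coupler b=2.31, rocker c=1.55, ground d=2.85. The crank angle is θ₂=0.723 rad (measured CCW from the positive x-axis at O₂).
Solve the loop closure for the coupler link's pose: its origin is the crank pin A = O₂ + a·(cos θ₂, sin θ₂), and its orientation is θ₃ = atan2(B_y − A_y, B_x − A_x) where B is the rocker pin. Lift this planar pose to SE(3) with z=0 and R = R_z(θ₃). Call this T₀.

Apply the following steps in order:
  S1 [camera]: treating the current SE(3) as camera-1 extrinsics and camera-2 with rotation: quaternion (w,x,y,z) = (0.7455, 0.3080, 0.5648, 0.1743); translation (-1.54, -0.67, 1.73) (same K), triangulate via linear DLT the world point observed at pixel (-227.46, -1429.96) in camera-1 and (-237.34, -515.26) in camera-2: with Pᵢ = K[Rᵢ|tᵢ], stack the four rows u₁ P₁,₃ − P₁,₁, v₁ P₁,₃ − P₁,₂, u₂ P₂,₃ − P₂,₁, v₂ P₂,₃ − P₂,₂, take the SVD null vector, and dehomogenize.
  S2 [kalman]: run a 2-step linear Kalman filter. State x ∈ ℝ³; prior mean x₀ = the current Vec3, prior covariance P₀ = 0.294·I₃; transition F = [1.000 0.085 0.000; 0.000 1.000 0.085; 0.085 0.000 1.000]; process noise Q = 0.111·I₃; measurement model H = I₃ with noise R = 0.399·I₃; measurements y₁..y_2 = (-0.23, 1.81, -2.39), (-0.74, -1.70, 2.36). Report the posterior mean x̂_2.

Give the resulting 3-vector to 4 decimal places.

source (fourbar_fk): coupler pose = R=[0.8957 -0.4446 0.0000; 0.4446 0.8957 0.0000; 0.0000 0.0000 1.0000], t=(0.5774, 0.5095, 0.0000)
after S1 (triangulate): (-1.5376, -1.0470, 0.4633)
after S2 (kf_track): (-0.7976, -0.5099, 0.4129)

result = (-0.7976, -0.5099, 0.4129)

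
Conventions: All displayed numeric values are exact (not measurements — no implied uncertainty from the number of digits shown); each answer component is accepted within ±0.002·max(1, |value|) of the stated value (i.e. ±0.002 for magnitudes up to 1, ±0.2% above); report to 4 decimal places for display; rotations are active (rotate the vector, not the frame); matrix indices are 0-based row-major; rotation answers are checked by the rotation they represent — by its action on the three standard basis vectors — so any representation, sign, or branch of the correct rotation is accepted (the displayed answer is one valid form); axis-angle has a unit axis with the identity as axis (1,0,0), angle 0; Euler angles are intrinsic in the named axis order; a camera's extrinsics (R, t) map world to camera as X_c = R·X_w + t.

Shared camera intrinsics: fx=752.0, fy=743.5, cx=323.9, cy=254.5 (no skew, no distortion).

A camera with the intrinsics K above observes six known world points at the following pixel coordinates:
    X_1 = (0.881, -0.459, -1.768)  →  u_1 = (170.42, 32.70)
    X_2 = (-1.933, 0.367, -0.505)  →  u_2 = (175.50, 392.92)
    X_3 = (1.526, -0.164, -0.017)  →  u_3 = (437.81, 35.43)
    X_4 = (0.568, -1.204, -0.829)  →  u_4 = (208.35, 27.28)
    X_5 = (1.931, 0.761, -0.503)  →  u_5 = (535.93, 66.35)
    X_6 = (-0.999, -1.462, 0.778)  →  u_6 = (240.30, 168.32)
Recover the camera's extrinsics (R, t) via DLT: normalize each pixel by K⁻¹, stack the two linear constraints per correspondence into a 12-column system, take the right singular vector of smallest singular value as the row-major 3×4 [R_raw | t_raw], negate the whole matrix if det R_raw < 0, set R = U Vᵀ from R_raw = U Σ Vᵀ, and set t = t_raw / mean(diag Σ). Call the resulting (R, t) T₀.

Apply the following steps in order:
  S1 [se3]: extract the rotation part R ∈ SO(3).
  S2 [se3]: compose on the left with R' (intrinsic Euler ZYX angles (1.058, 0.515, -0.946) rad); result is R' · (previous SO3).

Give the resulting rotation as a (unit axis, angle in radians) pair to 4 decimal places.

source (pnp_recover): camera pose = R=[0.5712 0.5189 0.6359; -0.6524 0.7572 -0.0319; -0.4981 -0.3966 0.7711], t=(0.0000, -0.3900, 5.8300)
after S1 (rot_of_se3): [0.5712 0.5189 0.6359; -0.6524 0.7572 -0.0319; -0.4981 -0.3966 0.7711]
after S2 (compose_so3): [0.9859 -0.0885 -0.1420; 0.1498 0.0898 0.9846; -0.0744 -0.9920 0.1018]

rotation (axis_angle) = ((-0.9922, -0.0339, 0.1197), 1.4819)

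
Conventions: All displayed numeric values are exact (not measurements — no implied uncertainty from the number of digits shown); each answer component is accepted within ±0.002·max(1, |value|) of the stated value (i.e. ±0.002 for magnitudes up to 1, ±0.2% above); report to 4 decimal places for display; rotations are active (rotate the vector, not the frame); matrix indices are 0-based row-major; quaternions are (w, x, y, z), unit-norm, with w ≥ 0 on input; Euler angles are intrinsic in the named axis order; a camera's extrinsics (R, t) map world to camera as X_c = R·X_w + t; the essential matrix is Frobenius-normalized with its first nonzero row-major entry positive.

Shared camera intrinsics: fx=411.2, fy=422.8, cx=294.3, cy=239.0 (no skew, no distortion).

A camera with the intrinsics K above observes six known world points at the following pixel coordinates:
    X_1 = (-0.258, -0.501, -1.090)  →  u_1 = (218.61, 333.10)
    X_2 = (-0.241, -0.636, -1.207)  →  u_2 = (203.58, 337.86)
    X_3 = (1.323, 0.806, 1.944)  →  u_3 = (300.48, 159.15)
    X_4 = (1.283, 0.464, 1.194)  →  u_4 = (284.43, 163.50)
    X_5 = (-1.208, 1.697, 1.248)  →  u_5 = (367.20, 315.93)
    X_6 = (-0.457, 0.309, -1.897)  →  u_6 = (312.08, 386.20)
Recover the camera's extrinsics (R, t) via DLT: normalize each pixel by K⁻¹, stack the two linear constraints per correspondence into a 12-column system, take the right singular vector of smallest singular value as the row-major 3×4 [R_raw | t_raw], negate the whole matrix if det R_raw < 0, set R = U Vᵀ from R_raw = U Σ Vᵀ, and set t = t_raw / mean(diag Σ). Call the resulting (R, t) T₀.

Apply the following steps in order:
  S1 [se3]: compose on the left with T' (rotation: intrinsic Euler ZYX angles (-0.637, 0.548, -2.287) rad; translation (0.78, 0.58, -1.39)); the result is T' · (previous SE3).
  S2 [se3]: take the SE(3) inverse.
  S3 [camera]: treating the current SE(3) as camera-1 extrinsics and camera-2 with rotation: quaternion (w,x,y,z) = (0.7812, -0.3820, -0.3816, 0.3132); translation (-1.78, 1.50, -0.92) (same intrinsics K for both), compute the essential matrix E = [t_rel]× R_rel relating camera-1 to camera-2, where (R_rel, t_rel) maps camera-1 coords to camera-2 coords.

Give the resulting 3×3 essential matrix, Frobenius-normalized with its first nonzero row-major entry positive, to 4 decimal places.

source (pnp_recover): camera pose = R=[-0.0547 0.9918 -0.1156; -0.9791 -0.0760 -0.1887; -0.1959 0.1029 0.9752], t=(-0.3999, 0.4200, 5.1804)
after S1 (compose_se3): R=[0.6201 0.7521 0.2233; 0.1570 -0.3979 0.9039; 0.7687 -0.5255 -0.3648], t=(1.1087, 4.8547, -4.3551)
after S2 (invert_se3): R=[0.6201 0.1570 0.7687; 0.7521 -0.3979 -0.5255; 0.2233 0.9039 -0.3648], t=(1.8981, -1.1908, -6.2244)
after S3 (essential): [0.6475 0.2416 0.0496; 0.1610 -0.6104 -0.0312; 0.2313 -0.2587 -0.0047]

matrix = [0.6475 0.2416 0.0496; 0.1610 -0.6104 -0.0312; 0.2313 -0.2587 -0.0047]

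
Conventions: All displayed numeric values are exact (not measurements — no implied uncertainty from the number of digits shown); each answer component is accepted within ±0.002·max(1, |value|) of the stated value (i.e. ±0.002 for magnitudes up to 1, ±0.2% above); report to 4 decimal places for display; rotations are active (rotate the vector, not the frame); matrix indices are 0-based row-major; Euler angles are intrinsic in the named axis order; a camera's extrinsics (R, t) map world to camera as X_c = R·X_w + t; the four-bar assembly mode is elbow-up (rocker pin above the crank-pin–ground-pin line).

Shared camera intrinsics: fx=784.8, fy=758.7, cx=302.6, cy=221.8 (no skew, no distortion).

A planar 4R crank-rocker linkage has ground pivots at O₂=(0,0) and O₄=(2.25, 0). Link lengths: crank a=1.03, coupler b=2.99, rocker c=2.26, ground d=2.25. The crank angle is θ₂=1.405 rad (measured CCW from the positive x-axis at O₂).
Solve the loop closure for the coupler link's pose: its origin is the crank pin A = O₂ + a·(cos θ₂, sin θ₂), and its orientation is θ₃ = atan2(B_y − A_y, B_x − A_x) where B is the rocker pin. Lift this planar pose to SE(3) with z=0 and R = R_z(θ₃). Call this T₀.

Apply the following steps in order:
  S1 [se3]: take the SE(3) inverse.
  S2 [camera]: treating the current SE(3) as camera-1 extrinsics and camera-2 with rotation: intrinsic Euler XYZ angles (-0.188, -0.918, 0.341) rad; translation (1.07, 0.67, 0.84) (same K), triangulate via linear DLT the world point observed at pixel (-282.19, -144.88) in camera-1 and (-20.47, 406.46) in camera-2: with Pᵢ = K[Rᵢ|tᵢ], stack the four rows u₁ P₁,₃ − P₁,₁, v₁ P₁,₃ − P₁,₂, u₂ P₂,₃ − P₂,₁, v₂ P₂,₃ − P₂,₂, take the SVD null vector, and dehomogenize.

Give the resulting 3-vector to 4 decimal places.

source (fourbar_fk): coupler pose = R=[0.9248 -0.3805 0.0000; 0.3805 0.9248 0.0000; 0.0000 0.0000 1.0000], t=(0.1700, 1.0159, 0.0000)
after S1 (invert_se3): R=[0.9248 0.3805 0.0000; -0.3805 0.9248 0.0000; 0.0000 0.0000 1.0000], t=(-0.5438, -0.8748, 0.0000)
after S2 (triangulate): (-0.6775, -0.2096, 1.6776)

result = (-0.6775, -0.2096, 1.6776)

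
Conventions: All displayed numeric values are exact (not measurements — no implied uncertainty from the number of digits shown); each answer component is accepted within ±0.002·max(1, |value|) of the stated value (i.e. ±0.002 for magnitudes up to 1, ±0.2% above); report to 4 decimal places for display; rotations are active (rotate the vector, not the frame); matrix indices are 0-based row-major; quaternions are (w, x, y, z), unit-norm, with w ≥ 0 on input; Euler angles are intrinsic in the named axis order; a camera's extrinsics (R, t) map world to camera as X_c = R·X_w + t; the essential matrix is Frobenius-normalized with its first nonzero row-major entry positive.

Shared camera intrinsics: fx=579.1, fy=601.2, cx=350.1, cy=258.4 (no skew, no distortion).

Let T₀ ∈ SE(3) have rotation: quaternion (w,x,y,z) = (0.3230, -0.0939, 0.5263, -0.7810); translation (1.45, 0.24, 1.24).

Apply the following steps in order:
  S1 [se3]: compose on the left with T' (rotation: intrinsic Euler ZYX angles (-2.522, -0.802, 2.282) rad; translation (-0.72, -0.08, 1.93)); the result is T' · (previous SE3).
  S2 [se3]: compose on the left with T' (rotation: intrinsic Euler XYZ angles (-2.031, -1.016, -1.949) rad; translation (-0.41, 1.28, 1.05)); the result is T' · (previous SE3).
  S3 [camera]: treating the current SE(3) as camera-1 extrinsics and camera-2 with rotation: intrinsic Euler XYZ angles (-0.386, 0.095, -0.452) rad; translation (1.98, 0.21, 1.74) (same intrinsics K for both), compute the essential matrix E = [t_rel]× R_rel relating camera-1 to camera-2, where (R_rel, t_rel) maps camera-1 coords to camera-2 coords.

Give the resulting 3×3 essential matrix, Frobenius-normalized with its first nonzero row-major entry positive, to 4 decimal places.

after S1 (compose_se3): R=[0.5581 0.4806 -0.6765; -0.2655 -0.6689 -0.6943; -0.7862 0.5671 -0.2457], t=(-2.5445, -0.0351, 2.5358)
after S2 (compose_se3): R=[0.4297 -0.9030 0.0006; -0.5291 -0.2523 -0.8102; 0.7317 0.3478 -0.5862], t=(-2.0877, 2.1116, -2.0159)
after S3 (essential): [0.2354 0.2326 0.2070; -0.2253 0.1895 0.6112; -0.5475 -0.2961 -0.0005]

matrix = [0.2354 0.2326 0.2070; -0.2253 0.1895 0.6112; -0.5475 -0.2961 -0.0005]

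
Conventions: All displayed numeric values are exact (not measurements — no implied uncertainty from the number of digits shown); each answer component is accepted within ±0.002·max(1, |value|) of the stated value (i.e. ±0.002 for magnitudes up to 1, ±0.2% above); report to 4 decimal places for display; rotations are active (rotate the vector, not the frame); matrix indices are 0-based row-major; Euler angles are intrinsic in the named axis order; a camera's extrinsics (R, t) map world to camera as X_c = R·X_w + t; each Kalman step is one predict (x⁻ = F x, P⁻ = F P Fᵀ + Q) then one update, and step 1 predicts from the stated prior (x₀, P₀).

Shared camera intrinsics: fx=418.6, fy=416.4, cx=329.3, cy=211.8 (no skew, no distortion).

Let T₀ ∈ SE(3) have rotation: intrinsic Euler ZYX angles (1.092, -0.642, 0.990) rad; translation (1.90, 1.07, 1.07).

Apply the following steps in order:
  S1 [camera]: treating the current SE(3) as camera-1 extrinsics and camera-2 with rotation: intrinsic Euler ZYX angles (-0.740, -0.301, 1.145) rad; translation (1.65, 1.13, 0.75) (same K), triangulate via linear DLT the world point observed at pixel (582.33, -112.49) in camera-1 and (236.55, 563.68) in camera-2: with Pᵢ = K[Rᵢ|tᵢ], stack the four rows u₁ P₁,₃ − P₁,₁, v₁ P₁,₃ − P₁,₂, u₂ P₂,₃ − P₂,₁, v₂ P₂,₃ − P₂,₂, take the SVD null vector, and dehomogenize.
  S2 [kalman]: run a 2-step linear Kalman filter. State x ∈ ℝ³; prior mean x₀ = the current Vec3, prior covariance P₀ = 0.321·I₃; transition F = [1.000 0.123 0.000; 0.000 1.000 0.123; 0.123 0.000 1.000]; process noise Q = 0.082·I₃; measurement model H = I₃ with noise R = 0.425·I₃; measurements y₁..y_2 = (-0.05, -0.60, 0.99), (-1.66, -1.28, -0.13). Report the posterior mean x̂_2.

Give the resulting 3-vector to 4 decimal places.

after S1 (triangulate): (-1.5913, 1.5854, 1.6534)
after S2 (kf_track): (-1.2016, -0.1124, 0.5171)

result = (-1.2016, -0.1124, 0.5171)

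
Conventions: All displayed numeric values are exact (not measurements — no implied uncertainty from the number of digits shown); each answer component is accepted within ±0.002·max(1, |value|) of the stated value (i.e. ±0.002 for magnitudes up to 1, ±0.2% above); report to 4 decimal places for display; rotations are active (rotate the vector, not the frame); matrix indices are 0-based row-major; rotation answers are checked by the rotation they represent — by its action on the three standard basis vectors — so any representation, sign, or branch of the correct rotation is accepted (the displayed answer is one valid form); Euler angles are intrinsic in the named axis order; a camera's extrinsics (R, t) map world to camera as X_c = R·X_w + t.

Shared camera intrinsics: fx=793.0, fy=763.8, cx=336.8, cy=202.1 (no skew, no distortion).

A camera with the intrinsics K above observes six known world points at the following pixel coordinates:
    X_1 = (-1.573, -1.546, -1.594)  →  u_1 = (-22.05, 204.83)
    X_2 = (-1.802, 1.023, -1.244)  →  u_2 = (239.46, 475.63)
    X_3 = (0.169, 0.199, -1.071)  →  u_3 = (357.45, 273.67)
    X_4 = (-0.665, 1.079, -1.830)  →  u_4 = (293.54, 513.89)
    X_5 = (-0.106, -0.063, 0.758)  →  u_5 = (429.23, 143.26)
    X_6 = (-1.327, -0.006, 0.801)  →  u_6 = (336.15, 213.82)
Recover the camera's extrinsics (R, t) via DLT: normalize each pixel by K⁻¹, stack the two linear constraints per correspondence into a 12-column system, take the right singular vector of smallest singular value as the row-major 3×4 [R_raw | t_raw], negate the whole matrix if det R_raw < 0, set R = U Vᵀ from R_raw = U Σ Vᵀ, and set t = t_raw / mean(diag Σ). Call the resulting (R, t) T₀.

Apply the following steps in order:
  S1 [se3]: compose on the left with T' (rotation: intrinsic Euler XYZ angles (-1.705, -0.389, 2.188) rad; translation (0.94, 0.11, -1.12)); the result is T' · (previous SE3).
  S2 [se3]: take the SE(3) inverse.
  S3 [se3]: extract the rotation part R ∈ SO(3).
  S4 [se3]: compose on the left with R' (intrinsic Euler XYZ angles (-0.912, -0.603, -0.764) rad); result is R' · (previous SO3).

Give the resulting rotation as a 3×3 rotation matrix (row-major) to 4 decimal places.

source (pnp_recover): camera pose = R=[0.6174 0.6104 0.4963; -0.4380 0.7908 -0.4276; -0.6534 0.0466 0.7556], t=(0.4200, -0.1300, 5.3003)
after S1 (compose_se3): R=[0.2477 -0.9412 -0.2297; -0.7005 -0.3378 0.6287; -0.6693 0.0052 -0.7430], t=(-1.1971, 4.8628, -2.1832)
after S2 (invert_se3): R=[0.2477 -0.7005 -0.6693; -0.9412 -0.3378 0.0052; -0.2297 0.6287 -0.7430], t=(2.2416, 0.5271, -4.9542)
after S3 (rot_of_se3): [0.2477 -0.7005 -0.6693; -0.9412 -0.3378 0.0052; -0.2297 0.6287 -0.7430]
after S4 (compose_so3): [-0.2587 -0.9656 0.0262; -0.8823 0.2252 -0.4133; 0.3931 -0.1301 -0.9102]

rotation (matrix) = ((-0.2587, -0.9656, 0.0262), (-0.8823, 0.2252, -0.4133), (0.3931, -0.1301, -0.9102))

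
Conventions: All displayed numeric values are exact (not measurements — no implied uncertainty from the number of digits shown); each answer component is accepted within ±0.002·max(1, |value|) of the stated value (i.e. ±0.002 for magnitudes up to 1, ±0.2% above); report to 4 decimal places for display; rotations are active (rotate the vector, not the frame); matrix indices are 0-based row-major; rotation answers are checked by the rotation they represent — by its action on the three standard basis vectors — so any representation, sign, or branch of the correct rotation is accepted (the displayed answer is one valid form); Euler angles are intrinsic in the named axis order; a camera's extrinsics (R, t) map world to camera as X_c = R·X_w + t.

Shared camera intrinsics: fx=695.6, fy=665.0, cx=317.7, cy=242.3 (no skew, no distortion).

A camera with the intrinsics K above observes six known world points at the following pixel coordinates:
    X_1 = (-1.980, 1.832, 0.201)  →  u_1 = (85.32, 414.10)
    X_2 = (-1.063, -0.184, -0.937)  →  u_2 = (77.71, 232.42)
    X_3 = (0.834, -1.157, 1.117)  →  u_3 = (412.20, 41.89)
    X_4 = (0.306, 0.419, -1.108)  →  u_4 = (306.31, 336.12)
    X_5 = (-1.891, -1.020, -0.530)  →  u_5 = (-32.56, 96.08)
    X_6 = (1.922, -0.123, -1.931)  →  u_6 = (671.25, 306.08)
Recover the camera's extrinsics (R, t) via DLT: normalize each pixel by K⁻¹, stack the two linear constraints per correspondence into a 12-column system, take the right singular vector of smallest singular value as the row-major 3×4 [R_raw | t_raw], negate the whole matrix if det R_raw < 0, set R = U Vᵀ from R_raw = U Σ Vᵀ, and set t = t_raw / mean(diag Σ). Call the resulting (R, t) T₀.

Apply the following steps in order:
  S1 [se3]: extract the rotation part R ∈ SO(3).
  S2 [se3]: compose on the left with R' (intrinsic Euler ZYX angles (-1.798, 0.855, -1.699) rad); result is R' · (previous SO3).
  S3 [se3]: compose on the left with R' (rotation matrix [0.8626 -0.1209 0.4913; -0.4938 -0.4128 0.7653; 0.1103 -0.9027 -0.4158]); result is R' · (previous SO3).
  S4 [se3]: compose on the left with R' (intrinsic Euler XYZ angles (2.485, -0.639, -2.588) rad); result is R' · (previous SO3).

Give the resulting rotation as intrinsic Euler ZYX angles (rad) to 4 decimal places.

rotation (euler_zyx) = (-1.7505, 0.4814, 1.6428)

source (pnp_recover): camera pose = R=[0.9824 0.0684 0.1739; -0.0136 0.9542 -0.2988; -0.1864 0.2912 0.9383], t=(-0.2000, -0.1800, 4.8499)
after S1 (rot_of_se3): [0.9824 0.0684 0.1739; -0.0136 0.9542 -0.2988; -0.1864 0.2912 0.9383]
after S2 (compose_so3): [-0.3300 0.3196 0.8882; -0.6143 0.6418 -0.4591; -0.7168 -0.6971 -0.0154]
after S3 (compose_so3): [-0.5625 -0.1444 0.8141; -0.1321 -0.9563 -0.2609; 0.8162 -0.2543 0.5188]
after S4 (compose_so3): [-0.1584 -0.1533 -0.9754; -0.8721 -0.4415 0.2110; -0.4630 0.8840 -0.0637]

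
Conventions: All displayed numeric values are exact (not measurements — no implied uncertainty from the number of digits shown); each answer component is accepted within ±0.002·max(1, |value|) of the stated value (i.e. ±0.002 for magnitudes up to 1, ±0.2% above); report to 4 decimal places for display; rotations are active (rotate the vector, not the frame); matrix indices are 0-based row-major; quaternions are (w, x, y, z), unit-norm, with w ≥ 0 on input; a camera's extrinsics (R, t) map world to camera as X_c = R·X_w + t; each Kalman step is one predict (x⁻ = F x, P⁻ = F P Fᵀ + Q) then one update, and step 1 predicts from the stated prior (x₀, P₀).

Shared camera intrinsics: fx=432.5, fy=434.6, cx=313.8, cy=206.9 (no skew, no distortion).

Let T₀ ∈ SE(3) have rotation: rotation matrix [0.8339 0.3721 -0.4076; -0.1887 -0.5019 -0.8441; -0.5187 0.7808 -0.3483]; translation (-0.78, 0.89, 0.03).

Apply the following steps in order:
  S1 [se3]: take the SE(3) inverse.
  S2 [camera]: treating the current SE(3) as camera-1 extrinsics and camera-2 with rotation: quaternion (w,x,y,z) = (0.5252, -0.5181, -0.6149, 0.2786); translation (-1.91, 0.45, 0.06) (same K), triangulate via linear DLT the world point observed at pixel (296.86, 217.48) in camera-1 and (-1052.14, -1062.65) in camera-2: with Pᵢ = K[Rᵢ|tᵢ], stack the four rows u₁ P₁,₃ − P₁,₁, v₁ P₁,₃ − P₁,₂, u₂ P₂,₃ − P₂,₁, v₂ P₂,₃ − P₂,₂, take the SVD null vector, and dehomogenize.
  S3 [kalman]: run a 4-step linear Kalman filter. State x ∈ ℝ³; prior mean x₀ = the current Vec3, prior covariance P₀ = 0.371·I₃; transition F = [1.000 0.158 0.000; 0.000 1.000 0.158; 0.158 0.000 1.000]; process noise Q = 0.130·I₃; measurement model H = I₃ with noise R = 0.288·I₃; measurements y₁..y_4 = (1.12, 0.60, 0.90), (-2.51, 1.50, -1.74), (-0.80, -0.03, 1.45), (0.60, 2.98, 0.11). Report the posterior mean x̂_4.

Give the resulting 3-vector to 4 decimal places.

after S1 (invert_se3): R=[0.8339 -0.1887 -0.5187; 0.3721 -0.5019 0.7808; -0.4076 -0.8441 -0.3483], t=(0.8339, 0.7135, 0.4437)
after S2 (triangulate): (-1.7719, -1.0626, -0.6807)
after S3 (kf_track): (-0.0843, 1.7008, 0.2013)

result = (-0.0843, 1.7008, 0.2013)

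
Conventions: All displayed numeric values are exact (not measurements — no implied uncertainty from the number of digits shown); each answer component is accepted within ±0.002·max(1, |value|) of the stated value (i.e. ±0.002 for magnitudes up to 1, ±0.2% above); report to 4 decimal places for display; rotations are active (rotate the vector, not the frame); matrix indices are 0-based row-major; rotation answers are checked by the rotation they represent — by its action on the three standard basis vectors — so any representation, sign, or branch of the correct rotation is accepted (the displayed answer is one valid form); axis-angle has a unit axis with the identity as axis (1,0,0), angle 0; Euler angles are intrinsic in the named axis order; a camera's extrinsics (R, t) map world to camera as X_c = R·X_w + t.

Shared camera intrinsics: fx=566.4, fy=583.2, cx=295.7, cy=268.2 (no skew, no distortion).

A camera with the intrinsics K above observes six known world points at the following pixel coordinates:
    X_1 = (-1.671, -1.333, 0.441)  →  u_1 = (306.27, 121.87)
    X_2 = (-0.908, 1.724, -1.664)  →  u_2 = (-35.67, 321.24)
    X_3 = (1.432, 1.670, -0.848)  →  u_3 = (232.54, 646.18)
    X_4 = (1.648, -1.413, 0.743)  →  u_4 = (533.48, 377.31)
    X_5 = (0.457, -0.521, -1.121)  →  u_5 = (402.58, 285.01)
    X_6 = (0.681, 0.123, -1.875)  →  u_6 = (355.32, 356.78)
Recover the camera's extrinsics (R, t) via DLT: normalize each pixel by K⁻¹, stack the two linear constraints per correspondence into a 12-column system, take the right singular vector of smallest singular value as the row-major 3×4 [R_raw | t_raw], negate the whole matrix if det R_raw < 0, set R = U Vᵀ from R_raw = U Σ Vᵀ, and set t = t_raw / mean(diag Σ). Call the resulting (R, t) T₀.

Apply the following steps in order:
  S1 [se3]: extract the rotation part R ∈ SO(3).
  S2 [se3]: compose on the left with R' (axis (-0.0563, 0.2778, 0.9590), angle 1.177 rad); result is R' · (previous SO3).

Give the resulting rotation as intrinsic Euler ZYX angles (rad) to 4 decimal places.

source (pnp_recover): camera pose = R=[0.6202 -0.7826 0.0540; 0.7382 0.6055 0.2974; -0.2655 -0.1445 0.9532], t=(0.0800, 0.4200, 4.8802)
after S1 (rot_of_se3): [0.6202 -0.7826 0.0540; 0.7382 0.6055 0.2974; -0.2655 -0.1445 0.9532]
after S2 (compose_so3): [-0.4809 -0.8761 -0.0326; 0.8042 -0.4556 0.3817; -0.3492 0.1574 0.9237]

rotation (euler_zyx) = (2.1098, 0.3567, 0.1687)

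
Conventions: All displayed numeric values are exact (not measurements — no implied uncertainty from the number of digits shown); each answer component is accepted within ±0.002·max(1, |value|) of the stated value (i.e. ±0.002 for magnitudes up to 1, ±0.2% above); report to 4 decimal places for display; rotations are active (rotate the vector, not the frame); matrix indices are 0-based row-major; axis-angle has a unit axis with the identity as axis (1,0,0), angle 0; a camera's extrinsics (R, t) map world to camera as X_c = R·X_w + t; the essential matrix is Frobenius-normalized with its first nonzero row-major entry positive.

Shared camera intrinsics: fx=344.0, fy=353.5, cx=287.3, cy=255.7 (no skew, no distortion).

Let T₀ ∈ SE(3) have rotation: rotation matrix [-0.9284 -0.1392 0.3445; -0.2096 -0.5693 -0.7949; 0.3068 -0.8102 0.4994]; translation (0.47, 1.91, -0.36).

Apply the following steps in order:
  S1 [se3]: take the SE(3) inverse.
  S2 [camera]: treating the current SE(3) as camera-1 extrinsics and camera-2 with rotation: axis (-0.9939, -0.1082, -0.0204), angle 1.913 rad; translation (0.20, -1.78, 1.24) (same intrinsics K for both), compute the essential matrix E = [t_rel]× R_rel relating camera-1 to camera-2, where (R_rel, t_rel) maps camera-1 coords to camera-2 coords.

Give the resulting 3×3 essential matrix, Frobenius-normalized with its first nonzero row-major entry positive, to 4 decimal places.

matrix = [0.0390 -0.5686 -0.3386; 0.0929 -0.1781 -0.1676; -0.5785 -0.2577 0.3016]

after S1 (invert_se3): R=[-0.9284 -0.2096 0.3068; -0.1392 -0.5693 -0.8102; 0.3445 -0.7949 0.4994], t=(0.9471, 0.8612, 1.5362)
after S2 (essential): [0.0390 -0.5686 -0.3386; 0.0929 -0.1781 -0.1676; -0.5785 -0.2577 0.3016]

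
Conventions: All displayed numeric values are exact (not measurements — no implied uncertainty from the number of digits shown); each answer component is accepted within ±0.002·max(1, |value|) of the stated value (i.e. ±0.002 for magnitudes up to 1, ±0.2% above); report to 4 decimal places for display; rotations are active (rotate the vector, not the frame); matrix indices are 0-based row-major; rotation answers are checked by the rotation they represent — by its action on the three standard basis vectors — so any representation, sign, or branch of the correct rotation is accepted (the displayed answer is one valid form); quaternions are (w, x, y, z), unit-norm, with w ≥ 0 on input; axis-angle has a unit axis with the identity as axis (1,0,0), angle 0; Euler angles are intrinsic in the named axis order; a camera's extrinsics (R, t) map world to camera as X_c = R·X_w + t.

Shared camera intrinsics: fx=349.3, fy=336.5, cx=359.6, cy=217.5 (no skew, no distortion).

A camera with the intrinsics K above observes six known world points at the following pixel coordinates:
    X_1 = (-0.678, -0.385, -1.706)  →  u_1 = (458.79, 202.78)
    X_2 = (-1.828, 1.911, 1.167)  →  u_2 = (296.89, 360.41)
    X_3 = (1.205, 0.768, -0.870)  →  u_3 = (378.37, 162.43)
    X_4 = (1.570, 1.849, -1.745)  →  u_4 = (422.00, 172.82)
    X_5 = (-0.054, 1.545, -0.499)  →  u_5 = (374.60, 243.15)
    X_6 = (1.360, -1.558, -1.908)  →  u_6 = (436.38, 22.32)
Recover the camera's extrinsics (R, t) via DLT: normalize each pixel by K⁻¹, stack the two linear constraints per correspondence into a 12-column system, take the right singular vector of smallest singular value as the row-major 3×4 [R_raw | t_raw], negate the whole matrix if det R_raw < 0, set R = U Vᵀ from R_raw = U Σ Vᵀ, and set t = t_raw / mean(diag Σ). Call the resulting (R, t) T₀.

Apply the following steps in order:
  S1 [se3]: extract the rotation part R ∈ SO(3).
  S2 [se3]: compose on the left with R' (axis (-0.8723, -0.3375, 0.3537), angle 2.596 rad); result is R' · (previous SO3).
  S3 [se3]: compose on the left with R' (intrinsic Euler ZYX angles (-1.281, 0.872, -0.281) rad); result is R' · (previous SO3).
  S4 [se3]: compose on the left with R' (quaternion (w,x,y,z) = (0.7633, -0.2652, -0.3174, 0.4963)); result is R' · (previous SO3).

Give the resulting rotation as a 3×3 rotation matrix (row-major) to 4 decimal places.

rotation (matrix) = ((-0.6828, -0.4128, -0.6028), (0.7151, -0.2083, -0.6673), (0.1499, -0.8867, 0.4373))

source (pnp_recover): camera pose = R=[-0.1354 0.1611 -0.9776; -0.8439 0.4982 0.1990; 0.5191 0.8519 0.0685], t=(-0.4699, -0.2301, 5.1206)
after S1 (rot_of_se3): [-0.1354 0.1611 -0.9776; -0.8439 0.4982 0.1990; 0.5191 0.8519 0.0685]
after S2 (compose_so3): [-0.7693 -0.3665 -0.5233; 0.5643 -0.0060 -0.8255; 0.2994 -0.9304 0.2114]
after S3 (compose_so3): [0.4864 -0.5153 -0.7055; 0.5567 0.8052 -0.2043; 0.6734 -0.2934 0.6786]
after S4 (compose_so3): [-0.6828 -0.4128 -0.6028; 0.7151 -0.2083 -0.6673; 0.1499 -0.8867 0.4373]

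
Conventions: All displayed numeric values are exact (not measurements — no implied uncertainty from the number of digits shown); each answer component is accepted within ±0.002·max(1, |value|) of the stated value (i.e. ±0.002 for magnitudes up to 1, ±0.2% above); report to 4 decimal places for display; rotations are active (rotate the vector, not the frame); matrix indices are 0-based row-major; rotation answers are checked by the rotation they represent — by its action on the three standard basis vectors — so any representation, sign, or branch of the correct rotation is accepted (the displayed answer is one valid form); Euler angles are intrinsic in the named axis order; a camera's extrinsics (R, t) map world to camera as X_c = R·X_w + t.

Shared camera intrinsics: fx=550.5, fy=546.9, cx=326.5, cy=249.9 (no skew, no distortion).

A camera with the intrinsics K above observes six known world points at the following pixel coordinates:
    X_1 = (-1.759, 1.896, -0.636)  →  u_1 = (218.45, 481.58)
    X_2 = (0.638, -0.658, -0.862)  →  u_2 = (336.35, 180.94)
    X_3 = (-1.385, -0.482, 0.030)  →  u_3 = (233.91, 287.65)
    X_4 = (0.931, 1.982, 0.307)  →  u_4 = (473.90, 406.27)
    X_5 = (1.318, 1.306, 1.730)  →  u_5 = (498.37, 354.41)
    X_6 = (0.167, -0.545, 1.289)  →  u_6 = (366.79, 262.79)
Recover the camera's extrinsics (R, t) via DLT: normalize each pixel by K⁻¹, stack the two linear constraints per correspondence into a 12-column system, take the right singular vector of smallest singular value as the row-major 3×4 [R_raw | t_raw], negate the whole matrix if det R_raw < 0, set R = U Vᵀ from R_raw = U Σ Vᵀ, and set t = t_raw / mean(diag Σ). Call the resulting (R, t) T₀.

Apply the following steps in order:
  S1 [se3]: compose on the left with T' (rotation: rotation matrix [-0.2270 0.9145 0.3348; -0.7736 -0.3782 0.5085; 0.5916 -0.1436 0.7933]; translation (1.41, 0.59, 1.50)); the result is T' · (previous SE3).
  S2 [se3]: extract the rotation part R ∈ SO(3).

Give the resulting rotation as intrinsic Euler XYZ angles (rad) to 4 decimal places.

rotation (euler_xyz) = (-0.0112, 0.5061, -2.4434)

source (pnp_recover): camera pose = R=[0.8701 0.2883 0.3998; -0.4255 0.8487 0.3140; -0.2488 -0.4434 0.8611], t=(0.0900, 0.3200, 6.8001)
after S1 (compose_se3): R=[-0.6700 0.5623 0.4848; -0.6387 -0.7694 0.0098; 0.3785 -0.3030 0.8746], t=(3.9590, 3.8570, 6.9019)
after S2 (rot_of_se3): [-0.6700 0.5623 0.4848; -0.6387 -0.7694 0.0098; 0.3785 -0.3030 0.8746]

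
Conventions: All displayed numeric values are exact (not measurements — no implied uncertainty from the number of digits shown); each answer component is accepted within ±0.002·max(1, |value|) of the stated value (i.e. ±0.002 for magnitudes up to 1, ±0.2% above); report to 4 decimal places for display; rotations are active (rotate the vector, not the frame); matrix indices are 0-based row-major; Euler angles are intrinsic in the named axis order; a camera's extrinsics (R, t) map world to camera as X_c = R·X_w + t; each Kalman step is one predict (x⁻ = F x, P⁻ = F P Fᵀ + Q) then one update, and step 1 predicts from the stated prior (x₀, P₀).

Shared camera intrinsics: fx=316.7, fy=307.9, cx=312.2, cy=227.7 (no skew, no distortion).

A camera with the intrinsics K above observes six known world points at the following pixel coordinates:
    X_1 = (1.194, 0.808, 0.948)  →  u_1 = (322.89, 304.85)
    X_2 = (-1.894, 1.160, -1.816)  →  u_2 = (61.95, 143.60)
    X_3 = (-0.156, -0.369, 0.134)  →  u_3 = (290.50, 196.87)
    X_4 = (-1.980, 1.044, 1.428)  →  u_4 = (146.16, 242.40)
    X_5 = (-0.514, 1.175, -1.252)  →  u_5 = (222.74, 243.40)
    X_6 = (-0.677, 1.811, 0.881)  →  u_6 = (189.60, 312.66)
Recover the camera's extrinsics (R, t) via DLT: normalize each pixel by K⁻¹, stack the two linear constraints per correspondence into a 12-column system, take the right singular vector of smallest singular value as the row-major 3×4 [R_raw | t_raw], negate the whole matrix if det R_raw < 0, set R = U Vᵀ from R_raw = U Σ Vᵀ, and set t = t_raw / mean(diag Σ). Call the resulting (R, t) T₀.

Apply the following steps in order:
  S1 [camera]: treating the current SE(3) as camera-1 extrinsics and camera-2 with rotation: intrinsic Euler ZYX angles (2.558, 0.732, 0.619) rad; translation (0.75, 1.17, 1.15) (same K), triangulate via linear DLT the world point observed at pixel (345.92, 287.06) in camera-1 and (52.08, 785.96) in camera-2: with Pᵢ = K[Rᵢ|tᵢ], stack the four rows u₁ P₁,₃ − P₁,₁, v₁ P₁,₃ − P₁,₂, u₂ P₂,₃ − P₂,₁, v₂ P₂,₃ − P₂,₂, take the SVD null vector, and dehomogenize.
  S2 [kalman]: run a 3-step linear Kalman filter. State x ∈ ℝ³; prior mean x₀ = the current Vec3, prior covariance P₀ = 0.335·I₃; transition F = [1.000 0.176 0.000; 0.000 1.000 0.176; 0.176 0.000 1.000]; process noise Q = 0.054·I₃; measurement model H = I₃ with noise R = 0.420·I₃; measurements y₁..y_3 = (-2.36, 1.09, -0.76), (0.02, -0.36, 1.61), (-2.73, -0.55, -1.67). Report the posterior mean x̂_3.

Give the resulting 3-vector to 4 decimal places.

source (pnp_recover): camera pose = R=[0.8844 -0.3803 -0.2704; 0.4560 0.8274 0.3278; 0.0991 -0.4132 0.9052], t=(-0.3100, -0.1700, 4.7599)
after S1 (triangulate): (1.0680, 0.7467, -0.3671)
after S2 (kf_track): (-1.1428, -0.1344, -0.6441)

result = (-1.1428, -0.1344, -0.6441)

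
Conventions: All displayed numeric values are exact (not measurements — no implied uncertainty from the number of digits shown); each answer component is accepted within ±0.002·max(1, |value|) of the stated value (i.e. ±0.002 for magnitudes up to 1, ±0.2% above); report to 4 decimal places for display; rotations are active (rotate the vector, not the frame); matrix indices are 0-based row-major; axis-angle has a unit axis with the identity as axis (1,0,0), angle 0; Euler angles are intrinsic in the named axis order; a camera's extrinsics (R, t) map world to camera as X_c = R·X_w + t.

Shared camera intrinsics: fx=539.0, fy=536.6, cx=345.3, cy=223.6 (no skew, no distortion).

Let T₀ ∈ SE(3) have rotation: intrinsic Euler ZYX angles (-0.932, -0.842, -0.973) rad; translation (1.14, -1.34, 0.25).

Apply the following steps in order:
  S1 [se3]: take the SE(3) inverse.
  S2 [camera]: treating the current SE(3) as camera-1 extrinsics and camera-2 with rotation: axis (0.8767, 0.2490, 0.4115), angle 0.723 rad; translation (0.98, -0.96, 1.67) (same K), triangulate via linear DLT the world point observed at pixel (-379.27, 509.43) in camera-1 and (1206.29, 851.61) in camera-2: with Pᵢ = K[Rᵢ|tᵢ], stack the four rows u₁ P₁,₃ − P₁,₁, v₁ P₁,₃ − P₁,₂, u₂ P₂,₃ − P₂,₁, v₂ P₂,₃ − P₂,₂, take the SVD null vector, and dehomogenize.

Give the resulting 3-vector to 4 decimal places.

after S1 (invert_se3): R=[0.3971 -0.5347 0.7460; 0.8195 -0.1595 -0.5505; 0.4133 0.8299 0.3748], t=(-1.3556, -1.0103, 0.5472)
after S2 (triangulate): (1.7183, 1.3387, -1.4359)

result = (1.7183, 1.3387, -1.4359)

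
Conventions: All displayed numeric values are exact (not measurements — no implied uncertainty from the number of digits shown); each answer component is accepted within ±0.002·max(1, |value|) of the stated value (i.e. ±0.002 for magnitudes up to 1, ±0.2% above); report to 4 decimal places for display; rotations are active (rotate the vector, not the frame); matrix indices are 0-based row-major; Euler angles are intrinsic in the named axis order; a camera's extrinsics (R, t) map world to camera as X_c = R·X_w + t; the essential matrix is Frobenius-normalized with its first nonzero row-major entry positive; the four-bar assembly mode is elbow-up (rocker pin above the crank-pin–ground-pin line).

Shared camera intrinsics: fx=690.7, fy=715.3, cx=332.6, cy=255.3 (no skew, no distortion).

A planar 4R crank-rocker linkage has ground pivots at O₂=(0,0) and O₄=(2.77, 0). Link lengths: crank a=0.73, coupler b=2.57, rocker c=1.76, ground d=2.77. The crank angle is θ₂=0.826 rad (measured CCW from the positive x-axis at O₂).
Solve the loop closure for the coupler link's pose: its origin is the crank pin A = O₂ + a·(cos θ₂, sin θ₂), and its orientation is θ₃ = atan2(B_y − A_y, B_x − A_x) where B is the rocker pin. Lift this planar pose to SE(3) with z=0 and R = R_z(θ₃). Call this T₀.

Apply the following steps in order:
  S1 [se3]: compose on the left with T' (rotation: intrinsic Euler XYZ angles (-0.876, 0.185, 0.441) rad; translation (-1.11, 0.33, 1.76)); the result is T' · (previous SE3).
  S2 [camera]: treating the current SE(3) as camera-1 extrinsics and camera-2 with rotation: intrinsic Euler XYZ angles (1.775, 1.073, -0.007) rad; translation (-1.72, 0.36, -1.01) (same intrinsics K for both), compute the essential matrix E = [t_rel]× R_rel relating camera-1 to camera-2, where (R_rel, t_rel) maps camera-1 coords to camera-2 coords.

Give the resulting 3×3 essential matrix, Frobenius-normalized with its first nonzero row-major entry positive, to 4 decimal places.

matrix = [0.1203 -0.1786 0.4626; 0.4691 0.0204 0.3262; 0.4615 0.3247 -0.3071]

source (fourbar_fk): coupler pose = R=[0.8795 -0.4760 0.0000; 0.4760 0.8795 0.0000; 0.0000 0.0000 1.0000], t=(0.4948, 0.5367, 0.0000)
after S1 (compose_se3): R=[0.5821 -0.7921 0.1839; 0.4322 0.4930 0.7551; -0.6888 -0.3600 0.6293], t=(-0.8954, 0.7451, 1.1992)
after S2 (essential): [0.1203 -0.1786 0.4626; 0.4691 0.0204 0.3262; 0.4615 0.3247 -0.3071]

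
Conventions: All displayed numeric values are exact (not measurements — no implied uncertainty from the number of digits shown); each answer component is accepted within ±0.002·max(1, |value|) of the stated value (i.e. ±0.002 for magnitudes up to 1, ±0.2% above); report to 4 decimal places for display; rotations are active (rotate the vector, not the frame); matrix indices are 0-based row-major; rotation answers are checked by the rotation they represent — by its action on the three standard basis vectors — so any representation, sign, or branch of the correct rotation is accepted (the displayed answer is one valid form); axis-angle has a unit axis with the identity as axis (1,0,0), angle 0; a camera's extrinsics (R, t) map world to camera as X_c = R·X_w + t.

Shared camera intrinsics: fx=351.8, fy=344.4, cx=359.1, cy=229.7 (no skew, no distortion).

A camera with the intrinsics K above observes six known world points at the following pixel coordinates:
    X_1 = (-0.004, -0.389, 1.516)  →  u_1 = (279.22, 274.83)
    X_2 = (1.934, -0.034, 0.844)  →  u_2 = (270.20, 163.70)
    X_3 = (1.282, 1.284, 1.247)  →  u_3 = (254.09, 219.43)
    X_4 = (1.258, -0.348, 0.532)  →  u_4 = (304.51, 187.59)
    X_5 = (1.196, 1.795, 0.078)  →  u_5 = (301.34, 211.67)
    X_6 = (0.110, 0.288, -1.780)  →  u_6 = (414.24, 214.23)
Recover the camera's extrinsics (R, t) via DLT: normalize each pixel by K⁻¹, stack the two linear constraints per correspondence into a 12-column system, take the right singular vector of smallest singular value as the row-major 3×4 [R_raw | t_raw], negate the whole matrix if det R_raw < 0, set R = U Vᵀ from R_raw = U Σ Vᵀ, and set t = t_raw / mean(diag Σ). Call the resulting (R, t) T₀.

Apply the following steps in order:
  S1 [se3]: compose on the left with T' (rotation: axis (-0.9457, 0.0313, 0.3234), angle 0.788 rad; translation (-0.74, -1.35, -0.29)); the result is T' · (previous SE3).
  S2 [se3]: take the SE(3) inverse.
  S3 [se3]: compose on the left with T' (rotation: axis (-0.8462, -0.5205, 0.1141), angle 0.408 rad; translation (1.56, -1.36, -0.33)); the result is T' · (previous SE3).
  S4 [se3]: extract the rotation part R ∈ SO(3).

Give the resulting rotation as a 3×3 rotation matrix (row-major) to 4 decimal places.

source (pnp_recover): camera pose = R=[-0.3849 -0.3785 -0.8418; -0.9223 0.1921 0.3353; 0.0348 0.9055 -0.4230], t=(-0.1499, 0.2998, 6.6179)
after S1 (compose_se3): R=[-0.1557 -0.4739 -0.8667; -0.7122 0.6618 -0.2339; 0.6845 0.5808 -0.4406], t=(-1.4062, 3.2852, 4.3983)
after S2 (invert_se3): R=[-0.1557 -0.7122 0.6845; -0.4739 0.6618 0.5808; -0.8667 -0.2339 -0.4406], t=(-0.8897, -5.3954, 1.4876)
after S3 (compose_se3): R=[0.0381 -0.6515 0.7577; -0.7450 0.4868 0.4560; -0.6660 -0.5819 -0.4668], t=(0.4212, -6.0127, 2.6982)
after S4 (rot_of_se3): [0.0381 -0.6515 0.7577; -0.7450 0.4868 0.4560; -0.6660 -0.5819 -0.4668]

rotation (matrix) = ((0.0381, -0.6515, 0.7577), (-0.7450, 0.4868, 0.4560), (-0.6660, -0.5819, -0.4668))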